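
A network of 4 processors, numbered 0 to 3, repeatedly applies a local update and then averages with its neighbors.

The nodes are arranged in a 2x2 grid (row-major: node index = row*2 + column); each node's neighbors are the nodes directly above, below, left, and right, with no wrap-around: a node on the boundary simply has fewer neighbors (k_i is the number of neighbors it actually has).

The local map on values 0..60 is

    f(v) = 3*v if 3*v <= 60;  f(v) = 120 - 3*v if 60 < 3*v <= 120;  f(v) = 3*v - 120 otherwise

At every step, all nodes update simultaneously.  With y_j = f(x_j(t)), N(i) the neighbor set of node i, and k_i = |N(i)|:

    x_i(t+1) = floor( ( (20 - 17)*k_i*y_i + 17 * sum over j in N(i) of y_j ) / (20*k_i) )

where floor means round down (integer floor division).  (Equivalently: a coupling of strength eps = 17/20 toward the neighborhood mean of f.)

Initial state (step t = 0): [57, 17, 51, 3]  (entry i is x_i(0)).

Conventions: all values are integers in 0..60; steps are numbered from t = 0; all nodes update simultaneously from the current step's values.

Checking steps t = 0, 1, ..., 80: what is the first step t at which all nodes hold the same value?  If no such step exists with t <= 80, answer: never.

Simulating step by step:
t=0: [57, 17, 51, 3]  (not all equal)
t=1: [43, 33, 30, 37]  (not all equal)
t=2: [23, 10, 12, 23]  (not all equal)
t=3: [35, 47, 48, 35]  (not all equal)
t=4: [21, 15, 16, 21]  (not all equal)
t=5: [48, 55, 55, 48]  (not all equal)
t=6: [41, 27, 27, 41]  (not all equal)
t=7: [33, 8, 8, 33]  (not all equal)
t=8: [23, 21, 21, 23]  (not all equal)
t=9: [56, 51, 51, 56]  (not all equal)
t=10: [35, 45, 45, 35]  (not all equal)
t=11: [15, 15, 15, 15]  (all equal)

Answer: 11
Key observation: Synchronization is absorbing here: once all nodes are equal they stay equal, and step 11 is the first all-equal step.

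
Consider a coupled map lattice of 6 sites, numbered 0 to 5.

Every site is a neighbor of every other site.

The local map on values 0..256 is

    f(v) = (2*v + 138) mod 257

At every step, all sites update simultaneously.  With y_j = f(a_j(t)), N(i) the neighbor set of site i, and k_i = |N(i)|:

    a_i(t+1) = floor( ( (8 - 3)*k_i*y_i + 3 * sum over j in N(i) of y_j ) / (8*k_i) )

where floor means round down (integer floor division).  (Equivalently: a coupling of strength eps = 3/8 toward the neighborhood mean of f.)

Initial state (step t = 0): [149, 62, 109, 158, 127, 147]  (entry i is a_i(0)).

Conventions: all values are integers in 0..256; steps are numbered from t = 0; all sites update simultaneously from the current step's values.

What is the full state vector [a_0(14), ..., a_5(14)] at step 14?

Answer: [192, 64, 176, 55, 175, 72]

Derivation:
t=0: [149, 62, 109, 158, 127, 147]
t=1: [157, 62, 113, 167, 133, 155]
t=2: [171, 67, 123, 182, 145, 169]
t=3: [197, 83, 144, 209, 169, 195]
t=4: [48, 64, 131, 61, 158, 45]
t=5: [189, 66, 139, 62, 169, 186]
t=6: [49, 55, 136, 51, 169, 187]
t=7: [231, 237, 185, 233, 221, 241]
t=8: [99, 106, 190, 101, 88, 110]
t=9: [74, 82, 33, 76, 62, 86]
t=10: [43, 52, 139, 45, 30, 56]
t=11: [220, 230, 185, 222, 206, 235]
t=12: [79, 90, 182, 82, 64, 96]
t=13: [56, 68, 170, 60, 40, 75]
t=14: [192, 64, 176, 55, 175, 72]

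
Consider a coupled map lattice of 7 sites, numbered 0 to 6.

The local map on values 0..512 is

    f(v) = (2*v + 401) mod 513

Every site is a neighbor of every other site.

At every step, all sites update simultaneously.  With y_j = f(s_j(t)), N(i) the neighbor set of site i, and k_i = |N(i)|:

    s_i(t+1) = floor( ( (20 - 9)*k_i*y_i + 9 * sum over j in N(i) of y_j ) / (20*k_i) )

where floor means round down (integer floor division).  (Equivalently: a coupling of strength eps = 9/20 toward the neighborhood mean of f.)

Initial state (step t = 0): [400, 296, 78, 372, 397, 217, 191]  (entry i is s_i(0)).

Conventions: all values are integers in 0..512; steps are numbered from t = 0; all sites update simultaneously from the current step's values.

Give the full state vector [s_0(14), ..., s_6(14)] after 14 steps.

Answer: [367, 263, 319, 354, 366, 431, 417]

Derivation:
t=0: [400, 296, 78, 372, 397, 217, 191]
t=1: [201, 346, 139, 174, 198, 271, 246]
t=2: [276, 170, 217, 251, 273, 343, 319]
t=3: [350, 249, 294, 326, 347, 170, 147]
t=4: [143, 291, 334, 121, 141, 216, 194]
t=5: [201, 341, 139, 180, 199, 270, 249]
t=6: [277, 166, 218, 257, 275, 342, 322]
t=7: [352, 247, 296, 333, 350, 170, 151]
t=8: [148, 292, 338, 130, 146, 218, 200]
t=9: [210, 347, 147, 193, 209, 277, 260]
t=10: [295, 181, 235, 279, 294, 359, 342]
t=11: [389, 280, 332, 373, 388, 206, 190]
t=12: [183, 323, 129, 168, 182, 253, 238]
t=13: [244, 134, 193, 230, 243, 311, 297]
t=14: [367, 263, 319, 354, 366, 431, 417]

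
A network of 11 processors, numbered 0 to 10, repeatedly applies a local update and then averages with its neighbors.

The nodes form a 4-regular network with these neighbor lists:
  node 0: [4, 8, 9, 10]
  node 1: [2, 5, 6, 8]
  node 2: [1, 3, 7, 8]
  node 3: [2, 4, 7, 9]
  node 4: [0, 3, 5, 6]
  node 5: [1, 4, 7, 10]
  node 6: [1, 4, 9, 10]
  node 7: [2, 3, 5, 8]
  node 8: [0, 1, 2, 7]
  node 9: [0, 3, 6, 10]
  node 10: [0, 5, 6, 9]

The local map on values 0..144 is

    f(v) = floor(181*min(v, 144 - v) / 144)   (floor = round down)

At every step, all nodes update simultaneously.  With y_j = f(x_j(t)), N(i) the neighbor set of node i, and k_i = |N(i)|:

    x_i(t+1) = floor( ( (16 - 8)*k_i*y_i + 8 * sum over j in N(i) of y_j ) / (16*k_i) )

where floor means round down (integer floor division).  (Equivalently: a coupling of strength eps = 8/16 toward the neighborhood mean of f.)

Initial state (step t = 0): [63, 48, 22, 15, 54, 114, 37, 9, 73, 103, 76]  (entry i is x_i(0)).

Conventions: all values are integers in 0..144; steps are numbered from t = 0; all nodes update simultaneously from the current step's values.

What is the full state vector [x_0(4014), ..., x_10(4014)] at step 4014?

Answer: [79, 79, 79, 79, 79, 79, 79, 79, 79, 79, 79]
Key observation: The state at step 10, [79, 79, 79, 79, 79, 79, 79, 79, 79, 79, 79], reappears at step 12: the system is in a cycle of period 2 from step 10 on.  Therefore the state at step 4014 equals the state at step 10 + ((4014 - 10) mod 2) = 10, which is [79, 79, 79, 79, 79, 79, 79, 79, 79, 79, 79].

Derivation:
t=0: [63, 48, 22, 15, 54, 114, 37, 9, 73, 103, 76]
t=1: [76, 54, 35, 28, 56, 46, 55, 26, 66, 54, 69]
t=2: [80, 64, 48, 44, 65, 60, 70, 43, 69, 67, 77]
t=3: [81, 78, 64, 62, 77, 74, 84, 61, 77, 80, 82]
t=4: [80, 81, 79, 78, 81, 83, 77, 79, 81, 78, 78]
t=5: [80, 79, 80, 81, 79, 78, 82, 80, 79, 82, 81]
t=6: [79, 80, 80, 79, 80, 81, 78, 80, 80, 77, 79]
t=7: [81, 80, 80, 81, 80, 79, 81, 80, 80, 82, 81]
t=8: [79, 80, 79, 79, 79, 80, 79, 80, 79, 78, 79]
t=9: [81, 80, 80, 81, 80, 80, 81, 80, 80, 81, 81]
t=10: [79, 79, 79, 79, 79, 79, 79, 79, 79, 79, 79]
t=11: [81, 81, 81, 81, 81, 81, 81, 81, 81, 81, 81]
t=12: [79, 79, 79, 79, 79, 79, 79, 79, 79, 79, 79]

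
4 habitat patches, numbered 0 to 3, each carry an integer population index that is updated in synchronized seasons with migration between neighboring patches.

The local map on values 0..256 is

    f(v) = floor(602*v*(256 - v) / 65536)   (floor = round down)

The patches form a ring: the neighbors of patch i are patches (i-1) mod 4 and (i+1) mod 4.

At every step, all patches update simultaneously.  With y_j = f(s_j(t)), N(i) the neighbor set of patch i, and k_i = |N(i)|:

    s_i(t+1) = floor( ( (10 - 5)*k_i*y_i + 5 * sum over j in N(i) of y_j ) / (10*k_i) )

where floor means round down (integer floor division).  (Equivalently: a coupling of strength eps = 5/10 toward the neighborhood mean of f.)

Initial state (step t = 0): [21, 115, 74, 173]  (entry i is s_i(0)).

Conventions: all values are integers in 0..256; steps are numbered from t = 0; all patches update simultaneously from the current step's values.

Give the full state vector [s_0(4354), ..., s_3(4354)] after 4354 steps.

Simulating step by step:
t=0: [21, 115, 74, 173]
t=1: [92, 116, 131, 107]
t=2: [142, 146, 148, 145]
t=3: [147, 147, 146, 147]
t=4: [147, 147, 147, 147]
t=5: [147, 147, 147, 147]

Answer: [147, 147, 147, 147]
Key observation: The state at step 4, [147, 147, 147, 147], reappears at step 5: the system is in a cycle of period 1 from step 4 on.  Therefore the state at step 4354 equals the state at step 4 + ((4354 - 4) mod 1) = 4, which is [147, 147, 147, 147].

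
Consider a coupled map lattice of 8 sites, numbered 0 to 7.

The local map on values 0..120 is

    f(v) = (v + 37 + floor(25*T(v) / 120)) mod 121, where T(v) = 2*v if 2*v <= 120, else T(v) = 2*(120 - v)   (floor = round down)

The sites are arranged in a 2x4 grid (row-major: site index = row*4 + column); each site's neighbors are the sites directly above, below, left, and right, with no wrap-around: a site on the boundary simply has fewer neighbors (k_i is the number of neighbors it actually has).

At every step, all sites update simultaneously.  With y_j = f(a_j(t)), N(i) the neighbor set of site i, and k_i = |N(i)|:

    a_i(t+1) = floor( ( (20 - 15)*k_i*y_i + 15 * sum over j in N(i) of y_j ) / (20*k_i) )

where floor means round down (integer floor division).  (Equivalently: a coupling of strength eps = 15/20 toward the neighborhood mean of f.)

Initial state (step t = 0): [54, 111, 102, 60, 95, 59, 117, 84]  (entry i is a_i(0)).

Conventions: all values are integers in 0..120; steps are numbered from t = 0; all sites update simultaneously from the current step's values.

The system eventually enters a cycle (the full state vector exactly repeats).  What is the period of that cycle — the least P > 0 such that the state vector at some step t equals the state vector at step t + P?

Simulating step by step:
t=0: [54, 111, 102, 60, 95, 59, 117, 84]
t=1: [47, 72, 22, 15, 92, 51, 48, 16]
t=2: [35, 72, 59, 62, 84, 60, 85, 75]
t=3: [30, 53, 36, 48, 36, 9, 36, 8]
t=4: [94, 82, 98, 77, 70, 84, 68, 84]
t=5: [12, 17, 12, 16, 14, 9, 14, 9]
t=6: [57, 54, 57, 53, 52, 55, 52, 55]
t=7: [112, 115, 113, 114, 114, 111, 113, 111]
t=8: [32, 31, 31, 30, 30, 31, 30, 31]
t=9: [80, 80, 79, 79, 80, 79, 79, 79]
t=10: [12, 12, 12, 12, 12, 12, 12, 12]
t=11: [54, 54, 54, 54, 54, 54, 54, 54]
t=12: [113, 113, 113, 113, 113, 113, 113, 113]
t=13: [31, 31, 31, 31, 31, 31, 31, 31]
t=14: [80, 80, 80, 80, 80, 80, 80, 80]
t=15: [12, 12, 12, 12, 12, 12, 12, 12]

Answer: 5
Key observation: The state at step 10, [12, 12, 12, 12, 12, 12, 12, 12], reappears at step 15 — and no state repeats earlier — so the cycle the system enters has period 5.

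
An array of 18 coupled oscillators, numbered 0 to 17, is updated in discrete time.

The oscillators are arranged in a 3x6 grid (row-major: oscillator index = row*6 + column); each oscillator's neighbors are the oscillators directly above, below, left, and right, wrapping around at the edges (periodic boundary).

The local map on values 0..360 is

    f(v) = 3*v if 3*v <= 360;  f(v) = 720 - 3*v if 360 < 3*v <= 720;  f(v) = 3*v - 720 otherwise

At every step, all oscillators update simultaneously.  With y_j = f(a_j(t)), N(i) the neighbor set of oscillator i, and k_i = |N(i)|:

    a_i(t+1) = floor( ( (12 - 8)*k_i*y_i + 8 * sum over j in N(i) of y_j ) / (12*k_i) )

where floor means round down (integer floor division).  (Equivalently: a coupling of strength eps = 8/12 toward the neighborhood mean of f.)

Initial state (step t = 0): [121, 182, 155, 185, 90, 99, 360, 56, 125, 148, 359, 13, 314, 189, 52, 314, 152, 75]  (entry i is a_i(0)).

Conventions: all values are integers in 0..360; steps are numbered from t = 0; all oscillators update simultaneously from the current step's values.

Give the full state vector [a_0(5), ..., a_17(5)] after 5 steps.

Simulating step by step:
t=0: [121, 182, 155, 185, 90, 99, 360, 56, 125, 148, 359, 13, 314, 189, 52, 314, 152, 75]
t=1: [294, 213, 225, 225, 270, 247, 251, 228, 257, 273, 260, 219, 256, 171, 214, 217, 267, 212]
t=2: [84, 102, 57, 65, 64, 73, 62, 74, 60, 70, 75, 54, 97, 109, 88, 73, 77, 63]
t=3: [251, 264, 214, 197, 209, 205, 216, 240, 204, 206, 207, 190, 256, 289, 237, 223, 214, 213]
t=4: [60, 67, 79, 97, 99, 94, 62, 66, 67, 98, 103, 109, 71, 70, 67, 70, 80, 90]
t=5: [207, 204, 228, 270, 286, 273, 215, 199, 222, 266, 296, 283, 212, 205, 210, 241, 261, 267]

Answer: [207, 204, 228, 270, 286, 273, 215, 199, 222, 266, 296, 283, 212, 205, 210, 241, 261, 267]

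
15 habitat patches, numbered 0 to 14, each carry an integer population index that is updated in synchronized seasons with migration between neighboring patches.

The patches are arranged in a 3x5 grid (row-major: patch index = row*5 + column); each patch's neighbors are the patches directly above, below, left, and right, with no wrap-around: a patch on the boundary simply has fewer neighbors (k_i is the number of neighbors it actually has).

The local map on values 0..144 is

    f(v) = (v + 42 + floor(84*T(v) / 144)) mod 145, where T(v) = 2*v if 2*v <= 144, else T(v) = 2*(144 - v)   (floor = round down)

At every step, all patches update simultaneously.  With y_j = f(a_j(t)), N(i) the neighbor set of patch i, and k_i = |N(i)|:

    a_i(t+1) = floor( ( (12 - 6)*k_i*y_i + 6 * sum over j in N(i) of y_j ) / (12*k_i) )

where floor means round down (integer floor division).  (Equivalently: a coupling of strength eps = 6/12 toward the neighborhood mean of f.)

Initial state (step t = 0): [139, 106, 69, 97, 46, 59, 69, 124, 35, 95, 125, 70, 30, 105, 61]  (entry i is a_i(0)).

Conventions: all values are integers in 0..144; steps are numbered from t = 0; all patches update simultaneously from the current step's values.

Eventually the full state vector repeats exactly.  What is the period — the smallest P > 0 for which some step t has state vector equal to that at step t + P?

Simulating step by step:
t=0: [139, 106, 69, 97, 46, 59, 69, 124, 35, 95, 125, 70, 30, 105, 61]
t=1: [38, 45, 46, 74, 94, 33, 43, 61, 82, 72, 40, 56, 76, 65, 38]
t=2: [125, 136, 107, 66, 50, 121, 104, 61, 46, 63, 96, 61, 40, 56, 84]
t=3: [43, 44, 42, 52, 20, 45, 41, 59, 85, 49, 42, 51, 76, 62, 38]
t=4: [136, 134, 94, 49, 45, 135, 103, 57, 33, 44, 103, 56, 36, 53, 70]
t=5: [42, 44, 35, 51, 104, 43, 38, 51, 77, 118, 38, 44, 68, 52, 61]
t=6: [134, 130, 83, 39, 36, 131, 114, 45, 34, 43, 130, 117, 47, 25, 28]
t=7: [42, 44, 76, 110, 125, 43, 56, 113, 119, 123, 43, 61, 118, 108, 108]
t=8: [134, 102, 64, 46, 44, 115, 52, 43, 45, 44, 108, 47, 42, 46, 46]
t=9: [44, 38, 71, 122, 138, 38, 50, 107, 138, 138, 70, 103, 136, 139, 140]
t=10: [130, 94, 60, 44, 42, 93, 45, 40, 42, 41, 66, 39, 43, 41, 41]
t=11: [46, 59, 65, 117, 133, 61, 113, 118, 132, 131, 63, 115, 131, 131, 130]
t=12: [83, 49, 37, 42, 43, 51, 40, 43, 43, 42, 35, 42, 43, 43, 43]
t=13: [28, 51, 106, 131, 134, 52, 98, 132, 134, 134, 93, 129, 134, 135, 134]
t=14: [55, 36, 39, 43, 42, 37, 36, 43, 42, 42, 37, 44, 42, 42, 42]
t=15: [68, 103, 128, 132, 133, 104, 124, 131, 133, 133, 125, 131, 134, 133, 133]
t=16: [45, 45, 43, 42, 42, 45, 44, 42, 42, 42, 44, 43, 42, 42, 42]
t=17: [139, 138, 135, 133, 133, 138, 136, 133, 133, 133, 137, 135, 133, 133, 133]
t=18: [41, 41, 42, 42, 42, 41, 42, 42, 42, 42, 42, 42, 42, 42, 42]
t=19: [130, 131, 132, 133, 133, 131, 132, 133, 133, 133, 132, 133, 133, 133, 133]
t=20: [43, 43, 42, 42, 42, 43, 42, 42, 42, 42, 42, 42, 42, 42, 42]
t=21: [135, 134, 133, 133, 133, 134, 133, 133, 133, 133, 133, 133, 133, 133, 133]
t=22: [42, 42, 42, 42, 42, 42, 42, 42, 42, 42, 42, 42, 42, 42, 42]
t=23: [133, 133, 133, 133, 133, 133, 133, 133, 133, 133, 133, 133, 133, 133, 133]
t=24: [42, 42, 42, 42, 42, 42, 42, 42, 42, 42, 42, 42, 42, 42, 42]

Answer: 2
Key observation: The state at step 22, [42, 42, 42, 42, 42, 42, 42, 42, 42, 42, 42, 42, 42, 42, 42], reappears at step 24 — and no state repeats earlier — so the cycle the system enters has period 2.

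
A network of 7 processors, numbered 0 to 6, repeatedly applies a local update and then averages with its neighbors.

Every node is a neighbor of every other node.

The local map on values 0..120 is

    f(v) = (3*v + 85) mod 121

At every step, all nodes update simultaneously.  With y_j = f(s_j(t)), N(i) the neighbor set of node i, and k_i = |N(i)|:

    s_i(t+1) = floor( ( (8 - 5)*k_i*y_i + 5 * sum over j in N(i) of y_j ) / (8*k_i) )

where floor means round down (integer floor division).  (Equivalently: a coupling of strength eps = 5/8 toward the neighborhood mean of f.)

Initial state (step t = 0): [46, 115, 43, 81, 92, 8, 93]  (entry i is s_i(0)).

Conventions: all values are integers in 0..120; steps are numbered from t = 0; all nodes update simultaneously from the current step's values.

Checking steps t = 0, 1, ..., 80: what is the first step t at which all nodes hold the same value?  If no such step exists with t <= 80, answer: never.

Simulating step by step:
t=0: [46, 115, 43, 81, 92, 8, 93]  (not all equal)
t=1: [87, 78, 85, 83, 92, 89, 60]  (not all equal)
t=2: [93, 85, 91, 89, 97, 94, 71]  (not all equal)
t=3: [41, 68, 72, 71, 44, 42, 56]  (not all equal)
t=4: [70, 59, 62, 61, 72, 70, 49]  (not all equal)
t=5: [50, 41, 44, 43, 52, 50, 66]  (not all equal)
t=6: [100, 92, 95, 94, 101, 100, 80]  (not all equal)
t=7: [35, 61, 31, 30, 36, 35, 51]  (not all equal)
t=8: [67, 55, 63, 62, 67, 67, 80]  (not all equal)
t=9: [41, 31, 38, 37, 41, 41, 52]  (not all equal)
t=10: [85, 77, 82, 81, 85, 85, 94]  (not all equal)
t=11: [83, 77, 81, 80, 83, 83, 58]  (not all equal)
t=12: [80, 75, 79, 78, 80, 80, 60]  (not all equal)
t=13: [74, 70, 73, 72, 74, 74, 58]  (not all equal)
t=14: [57, 54, 57, 56, 57, 57, 44]  (not all equal)
t=15: [21, 18, 21, 20, 21, 21, 43]  (not all equal)
t=16: [32, 30, 32, 31, 32, 32, 50]  (not all equal)
t=17: [64, 63, 64, 63, 64, 64, 79]  (not all equal)
t=18: [39, 38, 39, 38, 39, 39, 51]  (not all equal)
t=19: [84, 83, 84, 83, 84, 84, 93]  (not all equal)
t=20: [84, 83, 84, 83, 84, 84, 59]  (not all equal)
t=21: [86, 85, 86, 85, 86, 86, 66]  (not all equal)
t=22: [94, 93, 94, 93, 94, 94, 77]  (not all equal)
t=23: [10, 9, 10, 9, 10, 10, 29]  (not all equal)
t=24: [107, 106, 107, 106, 107, 107, 90]  (not all equal)
t=25: [49, 48, 49, 48, 49, 49, 68]  (not all equal)
t=26: [103, 102, 103, 102, 103, 103, 86]  (not all equal)
t=27: [37, 36, 37, 36, 37, 37, 56]  (not all equal)
t=28: [67, 66, 67, 66, 67, 67, 50]  (not all equal)
t=29: [50, 49, 50, 49, 50, 50, 69]  (not all equal)
t=30: [106, 105, 106, 105, 106, 106, 89]  (not all equal)
t=31: [46, 45, 46, 45, 46, 46, 65]  (not all equal)
t=32: [94, 93, 94, 93, 94, 94, 77]  (not all equal)

Answer: never
Key observation: The state at step 22 reappears at step 32 — the system is in a cycle of period 10 from step 22 on.  No step 0..32 is synchronized, and the cycle repeats forever, so no step up to 80 (or ever) has all nodes equal.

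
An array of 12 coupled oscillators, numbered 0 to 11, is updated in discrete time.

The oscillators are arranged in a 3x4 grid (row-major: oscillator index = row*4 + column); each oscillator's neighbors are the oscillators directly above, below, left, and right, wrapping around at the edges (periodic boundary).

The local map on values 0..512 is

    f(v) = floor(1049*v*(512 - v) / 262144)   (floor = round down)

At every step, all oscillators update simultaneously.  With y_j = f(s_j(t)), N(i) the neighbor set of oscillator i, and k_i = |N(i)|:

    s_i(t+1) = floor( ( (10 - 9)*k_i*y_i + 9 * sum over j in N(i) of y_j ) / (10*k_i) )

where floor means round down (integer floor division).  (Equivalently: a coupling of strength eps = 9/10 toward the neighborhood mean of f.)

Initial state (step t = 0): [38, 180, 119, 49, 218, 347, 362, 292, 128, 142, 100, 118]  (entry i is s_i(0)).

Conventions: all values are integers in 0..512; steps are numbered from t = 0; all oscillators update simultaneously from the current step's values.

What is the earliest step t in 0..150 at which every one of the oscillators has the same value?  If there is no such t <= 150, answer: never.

Simulating step by step:
t=0: [38, 180, 119, 49, 218, 347, 362, 292, 128, 142, 100, 118]  (not all equal)
t=1: [182, 180, 178, 166, 195, 230, 210, 194, 182, 207, 196, 177]  (not all equal)
t=2: [238, 246, 241, 238, 246, 248, 247, 241, 243, 246, 244, 240]  (not all equal)
t=3: [260, 260, 260, 260, 260, 261, 261, 260, 260, 261, 261, 260]  (not all equal)
t=4: [262, 262, 262, 262, 262, 262, 262, 262, 262, 262, 262, 262]  (all equal)

Answer: 4
Key observation: Synchronization is absorbing here: once all oscillators are equal they stay equal, and step 4 is the first all-equal step.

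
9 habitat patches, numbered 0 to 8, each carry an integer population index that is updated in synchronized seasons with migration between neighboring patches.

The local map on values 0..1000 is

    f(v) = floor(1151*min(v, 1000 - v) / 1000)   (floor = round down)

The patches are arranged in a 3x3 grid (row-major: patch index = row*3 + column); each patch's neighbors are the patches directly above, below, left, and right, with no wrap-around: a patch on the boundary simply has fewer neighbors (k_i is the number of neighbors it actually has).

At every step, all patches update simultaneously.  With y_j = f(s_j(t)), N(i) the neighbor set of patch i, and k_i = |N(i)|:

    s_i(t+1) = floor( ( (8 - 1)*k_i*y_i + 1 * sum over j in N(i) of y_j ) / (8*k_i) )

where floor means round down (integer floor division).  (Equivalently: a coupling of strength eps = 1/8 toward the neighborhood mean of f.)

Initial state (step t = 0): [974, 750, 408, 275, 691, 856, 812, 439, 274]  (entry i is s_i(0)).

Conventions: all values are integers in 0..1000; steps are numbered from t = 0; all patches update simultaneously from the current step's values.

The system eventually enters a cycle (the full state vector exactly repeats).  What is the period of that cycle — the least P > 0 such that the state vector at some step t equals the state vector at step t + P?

Answer: 8
Key observation: The state at step 39, [567, 572, 574, 566, 573, 574, 572, 574, 574], reappears at step 47 — and no state repeats earlier — so the cycle the system enters has period 8.

Derivation:
t=0: [974, 750, 408, 275, 691, 856, 812, 439, 274]
t=1: [63, 286, 438, 301, 350, 191, 240, 478, 317]
t=2: [105, 328, 475, 334, 396, 244, 297, 524, 366]
t=3: [152, 376, 518, 374, 447, 304, 356, 529, 420]
t=4: [206, 429, 533, 421, 504, 370, 418, 532, 478]
t=5: [268, 487, 527, 477, 559, 440, 484, 537, 541]
t=6: [338, 546, 542, 537, 510, 508, 554, 531, 526]
t=7: [406, 518, 529, 526, 560, 563, 515, 539, 545]
t=8: [477, 547, 540, 540, 509, 504, 555, 529, 522]
t=9: [546, 524, 531, 530, 561, 567, 514, 542, 550]
t=10: [524, 543, 536, 538, 507, 500, 555, 527, 516]
t=11: [544, 528, 536, 532, 564, 572, 515, 544, 557]
t=12: [526, 540, 531, 536, 503, 494, 554, 523, 508]
t=13: [543, 531, 540, 535, 568, 566, 516, 549, 565]
t=14: [527, 536, 527, 533, 500, 500, 553, 518, 501]
t=15: [542, 536, 545, 537, 571, 573, 517, 554, 572]
t=16: [527, 531, 521, 531, 496, 492, 550, 513, 493]
t=17: [543, 541, 551, 539, 567, 565, 521, 558, 566]
t=18: [526, 526, 515, 529, 500, 500, 547, 509, 499]
t=19: [544, 546, 558, 542, 572, 574, 525, 563, 573]
t=20: [524, 520, 507, 526, 494, 490, 542, 502, 491]
t=21: [547, 553, 565, 545, 566, 563, 531, 570, 565]
t=22: [520, 513, 501, 522, 500, 501, 535, 496, 499]
t=23: [552, 560, 573, 550, 573, 574, 538, 568, 573]
t=24: [514, 505, 491, 516, 492, 490, 528, 497, 491]
t=25: [559, 568, 565, 556, 565, 563, 545, 570, 565]
t=26: [506, 497, 499, 510, 500, 501, 520, 495, 499]
t=27: [567, 572, 573, 563, 574, 574, 553, 568, 573]
t=28: [497, 492, 491, 501, 490, 490, 512, 497, 491]
t=29: [571, 566, 564, 572, 563, 563, 562, 570, 565]
t=30: [493, 498, 500, 492, 501, 501, 502, 495, 499]
t=31: [567, 572, 574, 566, 573, 574, 572, 569, 573]
t=32: [497, 492, 490, 498, 491, 490, 492, 495, 491]
t=33: [571, 566, 563, 572, 565, 563, 566, 568, 565]
t=34: [493, 498, 501, 492, 499, 501, 498, 497, 499]
t=35: [567, 572, 573, 566, 573, 574, 572, 572, 573]
t=36: [497, 492, 491, 498, 491, 490, 492, 491, 491]
t=37: [571, 566, 564, 572, 565, 563, 566, 565, 564]
t=38: [493, 498, 500, 492, 499, 501, 498, 500, 501]
t=39: [567, 572, 574, 566, 573, 574, 572, 574, 574]
t=40: [497, 492, 490, 498, 491, 490, 492, 490, 490]
t=41: [571, 566, 563, 572, 565, 563, 566, 563, 563]
t=42: [493, 498, 501, 492, 499, 501, 498, 501, 502]
t=43: [567, 572, 573, 566, 573, 573, 572, 573, 573]
t=44: [497, 492, 491, 498, 491, 491, 492, 491, 491]
t=45: [571, 566, 565, 572, 565, 565, 566, 565, 565]
t=46: [493, 498, 499, 492, 499, 500, 498, 499, 500]
t=47: [567, 572, 574, 566, 573, 574, 572, 574, 574]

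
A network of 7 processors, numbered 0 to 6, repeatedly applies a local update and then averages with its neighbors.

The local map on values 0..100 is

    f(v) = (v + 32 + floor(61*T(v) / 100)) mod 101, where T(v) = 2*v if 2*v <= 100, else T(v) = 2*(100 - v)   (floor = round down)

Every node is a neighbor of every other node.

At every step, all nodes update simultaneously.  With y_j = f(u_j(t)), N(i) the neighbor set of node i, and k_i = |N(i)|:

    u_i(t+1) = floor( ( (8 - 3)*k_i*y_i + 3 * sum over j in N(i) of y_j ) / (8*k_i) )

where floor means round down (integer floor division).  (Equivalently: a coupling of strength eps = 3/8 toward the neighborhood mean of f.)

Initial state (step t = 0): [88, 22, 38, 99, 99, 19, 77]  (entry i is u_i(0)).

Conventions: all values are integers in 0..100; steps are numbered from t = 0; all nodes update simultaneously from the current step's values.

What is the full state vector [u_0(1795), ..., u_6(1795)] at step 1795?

Answer: [43, 75, 43, 43, 43, 75, 43]
Key observation: The state at step 7, [43, 75, 43, 43, 43, 75, 43], reappears at step 13: the system is in a cycle of period 6 from step 7 on.  Therefore the state at step 1795 equals the state at step 7 + ((1795 - 7) mod 6) = 7, which is [43, 75, 43, 43, 43, 75, 43].

Derivation:
t=0: [88, 22, 38, 99, 99, 19, 77]
t=1: [37, 63, 27, 36, 36, 60, 39]
t=2: [21, 35, 64, 19, 19, 35, 23]
t=3: [66, 27, 44, 64, 64, 27, 69]
t=4: [43, 73, 38, 43, 43, 73, 43]
t=5: [26, 32, 20, 26, 26, 32, 26]
t=6: [77, 28, 70, 77, 77, 28, 77]
t=7: [43, 75, 43, 43, 43, 75, 43]
t=8: [27, 32, 27, 27, 27, 32, 27]
t=9: [79, 29, 79, 79, 79, 29, 79]
t=10: [42, 76, 42, 42, 42, 76, 42]
t=11: [25, 32, 25, 25, 25, 32, 25]
t=12: [76, 28, 76, 76, 76, 28, 76]
t=13: [43, 75, 43, 43, 43, 75, 43]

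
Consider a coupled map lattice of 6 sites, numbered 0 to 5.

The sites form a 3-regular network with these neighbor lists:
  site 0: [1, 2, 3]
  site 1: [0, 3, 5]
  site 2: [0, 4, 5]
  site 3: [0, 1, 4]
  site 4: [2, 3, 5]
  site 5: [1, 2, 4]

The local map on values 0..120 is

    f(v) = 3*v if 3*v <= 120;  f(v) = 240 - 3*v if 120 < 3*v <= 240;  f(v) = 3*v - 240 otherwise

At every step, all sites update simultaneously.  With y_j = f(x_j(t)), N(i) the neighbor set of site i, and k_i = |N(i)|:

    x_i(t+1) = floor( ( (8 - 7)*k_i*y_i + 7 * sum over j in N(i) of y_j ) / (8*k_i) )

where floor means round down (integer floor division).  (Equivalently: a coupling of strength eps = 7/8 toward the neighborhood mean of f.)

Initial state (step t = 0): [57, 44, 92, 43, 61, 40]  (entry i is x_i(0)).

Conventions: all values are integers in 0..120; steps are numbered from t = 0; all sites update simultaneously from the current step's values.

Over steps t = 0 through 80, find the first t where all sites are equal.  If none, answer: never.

Answer: 21
Key observation: Synchronization is absorbing here: once all sites are equal they stay equal, and step 21 is the first all-equal step.

Derivation:
t=0: [57, 44, 92, 43, 61, 40]  (not all equal)
t=1: [83, 101, 76, 82, 85, 73]  (not all equal)
t=2: [24, 18, 14, 26, 13, 28]  (not all equal)
t=3: [59, 75, 62, 57, 64, 49]  (not all equal)
t=4: [48, 67, 66, 45, 69, 45]  (not all equal)
t=5: [66, 94, 73, 62, 77, 46]  (not all equal)
t=6: [39, 63, 47, 33, 52, 33]  (not all equal)
t=7: [87, 98, 99, 85, 97, 80]  (not all equal)
t=8: [39, 17, 28, 38, 27, 47]  (not all equal)
t=9: [87, 102, 97, 86, 96, 75]  (not all equal)
t=10: [42, 24, 30, 41, 30, 50]  (not all equal)
t=11: [95, 102, 97, 95, 97, 84]  (not all equal)
t=12: [52, 38, 37, 52, 37, 50]  (not all equal)
t=13: [100, 89, 97, 100, 97, 109]  (not all equal)
t=14: [47, 63, 64, 47, 64, 48]  (not all equal)
t=15: [70, 92, 76, 70, 76, 54]  (not all equal)
t=16: [26, 44, 36, 26, 36, 27]  (not all equal)
t=17: [95, 82, 91, 95, 91, 104]  (not all equal)
t=18: [30, 48, 47, 30, 47, 30]  (not all equal)
t=19: [94, 90, 93, 94, 93, 97]  (not all equal)
t=20: [37, 43, 43, 37, 43, 37]  (not all equal)
t=21: [111, 111, 111, 111, 111, 111]  (all equal)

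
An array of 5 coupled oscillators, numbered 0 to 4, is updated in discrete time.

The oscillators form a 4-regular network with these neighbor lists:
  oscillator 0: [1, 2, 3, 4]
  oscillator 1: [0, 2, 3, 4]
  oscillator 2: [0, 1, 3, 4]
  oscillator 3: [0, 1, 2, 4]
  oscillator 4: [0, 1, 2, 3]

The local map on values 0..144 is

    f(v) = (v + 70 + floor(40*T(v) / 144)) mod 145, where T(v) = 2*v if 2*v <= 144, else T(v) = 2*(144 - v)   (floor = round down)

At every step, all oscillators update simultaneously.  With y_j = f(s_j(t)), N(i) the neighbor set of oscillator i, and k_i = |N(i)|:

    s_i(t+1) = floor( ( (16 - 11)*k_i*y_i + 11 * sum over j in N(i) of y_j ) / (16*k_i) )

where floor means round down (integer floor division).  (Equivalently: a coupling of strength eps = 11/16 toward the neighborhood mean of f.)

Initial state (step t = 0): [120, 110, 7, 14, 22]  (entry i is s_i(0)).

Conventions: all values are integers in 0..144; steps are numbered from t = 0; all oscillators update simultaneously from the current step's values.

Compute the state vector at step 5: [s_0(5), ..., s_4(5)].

Simulating step by step:
t=0: [120, 110, 7, 14, 22]
t=1: [74, 73, 77, 79, 80]
t=2: [38, 38, 38, 38, 38]
t=3: [129, 129, 129, 129, 129]
t=4: [62, 62, 62, 62, 62]
t=5: [21, 21, 21, 21, 21]

Answer: [21, 21, 21, 21, 21]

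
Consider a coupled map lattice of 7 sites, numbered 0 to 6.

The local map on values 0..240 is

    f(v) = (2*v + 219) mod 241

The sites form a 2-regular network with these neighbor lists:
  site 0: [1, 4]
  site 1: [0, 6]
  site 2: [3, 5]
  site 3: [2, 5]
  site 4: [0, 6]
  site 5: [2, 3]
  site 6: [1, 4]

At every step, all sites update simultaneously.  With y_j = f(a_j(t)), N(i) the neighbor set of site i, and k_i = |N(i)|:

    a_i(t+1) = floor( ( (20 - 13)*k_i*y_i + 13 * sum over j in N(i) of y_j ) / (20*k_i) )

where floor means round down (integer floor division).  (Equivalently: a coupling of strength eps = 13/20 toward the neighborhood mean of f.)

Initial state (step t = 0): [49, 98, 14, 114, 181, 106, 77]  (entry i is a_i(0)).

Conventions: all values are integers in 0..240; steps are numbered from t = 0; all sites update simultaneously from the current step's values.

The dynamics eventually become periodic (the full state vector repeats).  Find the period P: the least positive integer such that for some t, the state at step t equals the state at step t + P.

Simulating step by step:
t=0: [49, 98, 14, 114, 181, 106, 77]
t=1: [115, 128, 130, 135, 102, 135, 134]
t=2: [208, 151, 87, 82, 132, 82, 136]
t=3: [66, 66, 145, 145, 53, 145, 16]
t=4: [101, 77, 27, 27, 68, 27, 66]
t=5: [142, 140, 32, 32, 134, 32, 118]
t=6: [14, 82, 42, 42, 78, 42, 82]
t=7: [91, 97, 62, 62, 95, 62, 139]
t=8: [166, 117, 102, 102, 115, 102, 115]
t=9: [160, 164, 182, 182, 162, 182, 209]
t=10: [60, 91, 101, 101, 90, 101, 95]
t=11: [137, 142, 180, 180, 141, 180, 162]
t=12: [16, 30, 97, 97, 30, 97, 34]
t=13: [28, 31, 172, 172, 31, 172, 40]
t=14: [37, 43, 81, 81, 43, 81, 46]
t=15: [59, 62, 140, 140, 62, 140, 66]
t=16: [99, 102, 17, 17, 102, 17, 104]
t=17: [179, 181, 12, 12, 181, 12, 183]
t=18: [97, 99, 2, 2, 99, 2, 100]
t=19: [174, 175, 223, 223, 175, 223, 176]
t=20: [86, 87, 183, 183, 87, 183, 87]
t=21: [151, 151, 103, 103, 151, 103, 152]
t=22: [39, 39, 184, 184, 39, 184, 39]
t=23: [56, 56, 105, 105, 56, 105, 56]
t=24: [90, 90, 188, 188, 90, 188, 90]
t=25: [158, 158, 113, 113, 158, 113, 158]
t=26: [53, 53, 204, 204, 53, 204, 53]
t=27: [84, 84, 145, 145, 84, 145, 84]
t=28: [146, 146, 27, 27, 146, 27, 146]
t=29: [29, 29, 32, 32, 29, 32, 29]
t=30: [36, 36, 42, 42, 36, 42, 36]
t=31: [50, 50, 62, 62, 50, 62, 50]
t=32: [78, 78, 102, 102, 78, 102, 78]
t=33: [134, 134, 182, 182, 134, 182, 134]
t=34: [5, 5, 101, 101, 5, 101, 5]
t=35: [229, 229, 180, 180, 229, 180, 229]
t=36: [195, 195, 97, 97, 195, 97, 195]
t=37: [127, 127, 172, 172, 127, 172, 127]
t=38: [232, 232, 81, 81, 232, 81, 232]
t=39: [201, 201, 140, 140, 201, 140, 201]
t=40: [139, 139, 17, 17, 139, 17, 139]
t=41: [15, 15, 12, 12, 15, 12, 15]
t=42: [8, 8, 2, 2, 8, 2, 8]
t=43: [235, 235, 223, 223, 235, 223, 235]
t=44: [207, 207, 183, 183, 207, 183, 207]
t=45: [151, 151, 103, 103, 151, 103, 151]
t=46: [39, 39, 184, 184, 39, 184, 39]

Answer: 24
Key observation: The state at step 22, [39, 39, 184, 184, 39, 184, 39], reappears at step 46 — and no state repeats earlier — so the cycle the system enters has period 24.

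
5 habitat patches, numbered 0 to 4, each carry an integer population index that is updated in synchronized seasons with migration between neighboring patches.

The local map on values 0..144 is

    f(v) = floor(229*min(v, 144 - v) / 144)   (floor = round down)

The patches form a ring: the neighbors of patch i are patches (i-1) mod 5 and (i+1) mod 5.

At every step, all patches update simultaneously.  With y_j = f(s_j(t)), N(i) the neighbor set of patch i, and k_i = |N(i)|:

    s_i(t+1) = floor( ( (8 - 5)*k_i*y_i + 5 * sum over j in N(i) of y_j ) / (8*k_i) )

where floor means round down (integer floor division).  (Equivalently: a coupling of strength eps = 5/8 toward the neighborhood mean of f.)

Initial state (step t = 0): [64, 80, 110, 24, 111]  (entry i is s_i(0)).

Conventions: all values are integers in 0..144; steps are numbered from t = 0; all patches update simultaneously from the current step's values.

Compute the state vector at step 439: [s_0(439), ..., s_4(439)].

Answer: [74, 73, 74, 76, 76]
Key observation: The state at step 18, [97, 98, 97, 95, 95], reappears at step 25: the system is in a cycle of period 7 from step 18 on.  Therefore the state at step 439 equals the state at step 18 + ((439 - 18) mod 7) = 19, which is [74, 73, 74, 76, 76].

Derivation:
t=0: [64, 80, 110, 24, 111]
t=1: [85, 86, 63, 47, 62]
t=2: [94, 94, 89, 89, 88]
t=3: [82, 81, 84, 87, 85]
t=4: [97, 97, 95, 92, 93]
t=5: [76, 74, 77, 80, 79]
t=6: [107, 108, 106, 103, 103]
t=7: [59, 58, 60, 63, 62]
t=8: [94, 93, 95, 97, 97]
t=9: [78, 79, 77, 74, 75]
t=10: [105, 104, 106, 108, 108]
t=11: [60, 61, 60, 57, 58]
t=12: [94, 95, 94, 92, 92]
t=13: [79, 78, 79, 81, 81]
t=14: [102, 103, 102, 100, 100]
t=15: [66, 65, 66, 68, 68]
t=16: [104, 103, 104, 106, 106]
t=17: [62, 63, 62, 60, 60]
t=18: [97, 98, 97, 95, 95]
t=19: [74, 73, 74, 76, 76]
t=20: [110, 111, 110, 108, 108]
t=21: [54, 53, 54, 56, 56]
t=22: [85, 84, 85, 87, 87]
t=23: [92, 93, 92, 90, 90]
t=24: [82, 81, 82, 84, 84]
t=25: [97, 98, 97, 95, 95]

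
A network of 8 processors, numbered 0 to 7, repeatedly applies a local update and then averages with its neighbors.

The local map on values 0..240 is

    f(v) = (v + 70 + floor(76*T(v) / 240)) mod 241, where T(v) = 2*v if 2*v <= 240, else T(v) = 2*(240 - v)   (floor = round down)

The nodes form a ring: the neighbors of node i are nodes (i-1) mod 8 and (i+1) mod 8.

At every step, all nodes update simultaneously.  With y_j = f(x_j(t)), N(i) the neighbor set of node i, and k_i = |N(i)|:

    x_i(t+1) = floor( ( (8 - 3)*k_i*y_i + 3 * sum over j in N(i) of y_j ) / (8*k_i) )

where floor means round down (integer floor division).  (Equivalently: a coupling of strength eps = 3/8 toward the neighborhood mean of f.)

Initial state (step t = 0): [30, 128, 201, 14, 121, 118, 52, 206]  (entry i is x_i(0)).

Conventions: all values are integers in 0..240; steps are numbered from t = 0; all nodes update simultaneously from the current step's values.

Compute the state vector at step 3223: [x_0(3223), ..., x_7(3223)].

Answer: [54, 121, 126, 121, 54, 68, 147, 68]
Key observation: The state at step 26, [137, 50, 26, 50, 137, 149, 89, 149], reappears at step 28: the system is in a cycle of period 2 from step 26 on.  Therefore the state at step 3223 equals the state at step 26 + ((3223 - 26) mod 2) = 27, which is [54, 121, 126, 121, 54, 68, 147, 68].

Derivation:
t=0: [30, 128, 201, 14, 121, 118, 52, 206]
t=1: [89, 49, 56, 72, 36, 46, 110, 86]
t=2: [201, 164, 163, 171, 142, 116, 71, 173]
t=3: [49, 43, 40, 40, 32, 52, 127, 72]
t=4: [155, 140, 135, 132, 130, 124, 80, 150]
t=5: [35, 32, 30, 29, 27, 59, 136, 66]
t=6: [135, 122, 119, 116, 124, 130, 83, 140]
t=7: [29, 25, 22, 20, 24, 60, 139, 64]
t=8: [126, 110, 105, 103, 118, 131, 83, 136]
t=9: [24, 10, 46, 152, 63, 60, 139, 62]
t=10: [116, 101, 113, 81, 145, 143, 82, 133]
t=11: [60, 152, 89, 135, 65, 65, 138, 59]
t=12: [142, 94, 146, 92, 148, 148, 83, 141]
t=13: [68, 151, 104, 150, 69, 66, 140, 64]
t=14: [152, 101, 162, 101, 153, 150, 85, 148]
t=15: [72, 160, 112, 160, 73, 68, 143, 67]
t=16: [157, 61, 21, 61, 159, 154, 88, 153]
t=17: [62, 132, 128, 132, 63, 70, 147, 70]
t=18: [146, 55, 27, 55, 147, 153, 90, 153]
t=19: [58, 127, 130, 127, 58, 70, 149, 70]
t=20: [142, 52, 27, 52, 142, 152, 90, 152]
t=21: [56, 123, 129, 123, 56, 69, 149, 69]
t=22: [139, 51, 27, 51, 139, 150, 90, 150]
t=23: [54, 122, 128, 122, 54, 69, 149, 69]
t=24: [137, 50, 26, 50, 137, 149, 90, 149]
t=25: [54, 121, 126, 121, 54, 68, 148, 68]
t=26: [137, 50, 26, 50, 137, 149, 89, 149]
t=27: [54, 121, 126, 121, 54, 68, 147, 68]
t=28: [137, 50, 26, 50, 137, 149, 89, 149]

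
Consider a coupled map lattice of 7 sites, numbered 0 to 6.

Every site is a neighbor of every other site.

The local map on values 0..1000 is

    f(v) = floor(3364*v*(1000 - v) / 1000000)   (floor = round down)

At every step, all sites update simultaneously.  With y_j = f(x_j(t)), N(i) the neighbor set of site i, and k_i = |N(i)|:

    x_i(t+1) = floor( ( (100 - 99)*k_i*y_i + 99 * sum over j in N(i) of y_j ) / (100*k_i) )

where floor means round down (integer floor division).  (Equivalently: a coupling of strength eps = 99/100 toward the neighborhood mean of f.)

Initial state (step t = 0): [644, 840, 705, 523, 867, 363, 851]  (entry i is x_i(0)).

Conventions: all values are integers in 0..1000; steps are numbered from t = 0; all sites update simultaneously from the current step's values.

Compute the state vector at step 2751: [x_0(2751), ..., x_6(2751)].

Simulating step by step:
t=0: [644, 840, 705, 523, 867, 363, 851]
t=1: [598, 647, 609, 587, 657, 597, 651]
t=2: [786, 792, 787, 784, 793, 785, 792]
t=3: [559, 561, 560, 559, 561, 559, 561]
t=4: [828, 828, 828, 828, 828, 828, 828]
t=5: [479, 479, 479, 479, 479, 479, 479]
t=6: [839, 839, 839, 839, 839, 839, 839]
t=7: [454, 454, 454, 454, 454, 454, 454]
t=8: [833, 833, 833, 833, 833, 833, 833]
t=9: [467, 467, 467, 467, 467, 467, 467]
t=10: [837, 837, 837, 837, 837, 837, 837]
t=11: [458, 458, 458, 458, 458, 458, 458]
t=12: [835, 835, 835, 835, 835, 835, 835]
t=13: [463, 463, 463, 463, 463, 463, 463]
t=14: [836, 836, 836, 836, 836, 836, 836]
t=15: [461, 461, 461, 461, 461, 461, 461]
t=16: [835, 835, 835, 835, 835, 835, 835]

Answer: [461, 461, 461, 461, 461, 461, 461]
Key observation: The state at step 12, [835, 835, 835, 835, 835, 835, 835], reappears at step 16: the system is in a cycle of period 4 from step 12 on.  Therefore the state at step 2751 equals the state at step 12 + ((2751 - 12) mod 4) = 15, which is [461, 461, 461, 461, 461, 461, 461].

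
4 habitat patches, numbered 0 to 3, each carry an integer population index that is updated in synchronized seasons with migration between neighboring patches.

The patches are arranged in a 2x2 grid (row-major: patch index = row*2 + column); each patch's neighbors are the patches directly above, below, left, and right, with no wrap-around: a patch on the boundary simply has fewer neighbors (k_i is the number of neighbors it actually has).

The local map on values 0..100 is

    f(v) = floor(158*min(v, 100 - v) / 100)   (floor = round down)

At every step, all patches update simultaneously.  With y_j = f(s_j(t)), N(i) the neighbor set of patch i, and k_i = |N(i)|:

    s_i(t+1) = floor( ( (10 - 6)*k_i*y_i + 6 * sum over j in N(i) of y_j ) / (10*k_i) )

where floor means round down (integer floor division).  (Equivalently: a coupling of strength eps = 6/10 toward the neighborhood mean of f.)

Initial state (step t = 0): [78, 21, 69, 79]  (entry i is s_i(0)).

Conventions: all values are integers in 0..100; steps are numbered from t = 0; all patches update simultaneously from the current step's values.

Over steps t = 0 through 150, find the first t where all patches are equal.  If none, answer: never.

Answer: 6
Key observation: Synchronization is absorbing here: once all patches are equal they stay equal, and step 6 is the first all-equal step.

Derivation:
t=0: [78, 21, 69, 79]  (not all equal)
t=1: [37, 33, 39, 37]  (not all equal)
t=2: [57, 55, 59, 57]  (not all equal)
t=3: [67, 68, 65, 67]  (not all equal)
t=4: [52, 51, 53, 52]  (not all equal)
t=5: [75, 75, 74, 75]  (not all equal)
t=6: [39, 39, 39, 39]  (all equal)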